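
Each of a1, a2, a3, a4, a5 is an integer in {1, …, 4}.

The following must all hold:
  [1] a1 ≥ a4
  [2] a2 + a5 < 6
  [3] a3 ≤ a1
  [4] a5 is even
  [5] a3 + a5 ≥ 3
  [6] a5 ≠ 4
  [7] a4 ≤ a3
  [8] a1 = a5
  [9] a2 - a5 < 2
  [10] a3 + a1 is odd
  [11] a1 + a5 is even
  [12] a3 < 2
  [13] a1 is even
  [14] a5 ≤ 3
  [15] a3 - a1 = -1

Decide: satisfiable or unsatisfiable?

Satisfiable

Take a1 = 2, a2 = 1, a3 = 1, a4 = 1, a5 = 2. Then constraint 2: a2 + a5 = 3; constraint 5: a3 + a5 = 3, and every other listed constraint is also met.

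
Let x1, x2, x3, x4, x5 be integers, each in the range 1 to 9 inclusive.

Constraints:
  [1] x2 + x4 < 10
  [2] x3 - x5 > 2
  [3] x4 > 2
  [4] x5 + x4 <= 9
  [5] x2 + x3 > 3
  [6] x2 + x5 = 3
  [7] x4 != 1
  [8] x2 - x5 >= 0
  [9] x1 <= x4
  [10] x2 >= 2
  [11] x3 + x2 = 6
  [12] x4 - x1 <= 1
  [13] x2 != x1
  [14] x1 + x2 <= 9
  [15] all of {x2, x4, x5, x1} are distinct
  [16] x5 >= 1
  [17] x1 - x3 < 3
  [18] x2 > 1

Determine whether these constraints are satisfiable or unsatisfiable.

Satisfiable

Setting (x1, x2, x3, x4, x5) = (6, 2, 4, 7, 1) satisfies everything: constraint 1: x2 + x4 = 9; constraint 2: x3 - x5 = 3, and the others follow.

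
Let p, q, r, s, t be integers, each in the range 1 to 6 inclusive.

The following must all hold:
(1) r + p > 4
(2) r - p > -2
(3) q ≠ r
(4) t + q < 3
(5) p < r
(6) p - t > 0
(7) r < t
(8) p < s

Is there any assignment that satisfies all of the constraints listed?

Unsatisfiable

Constraints 5, 6, and 7 give r < t, t < p, p < r. Chaining: r < t < p < r, which forces r < r — impossible.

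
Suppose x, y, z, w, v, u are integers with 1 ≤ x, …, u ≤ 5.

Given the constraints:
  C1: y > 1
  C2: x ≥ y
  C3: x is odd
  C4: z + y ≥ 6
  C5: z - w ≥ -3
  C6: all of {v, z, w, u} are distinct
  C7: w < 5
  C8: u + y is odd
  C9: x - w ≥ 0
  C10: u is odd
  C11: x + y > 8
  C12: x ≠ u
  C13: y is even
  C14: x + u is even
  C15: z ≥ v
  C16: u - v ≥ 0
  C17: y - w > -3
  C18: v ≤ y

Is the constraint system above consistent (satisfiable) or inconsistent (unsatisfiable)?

Satisfiable

One satisfying assignment is x = 5, y = 4, z = 2, w = 4, v = 1, u = 3.
For the less obvious constraints — constraint 4: z + y = 6; constraint 5: z - w = -2; constraint 9: x - w = 1 — and the others hold by inspection.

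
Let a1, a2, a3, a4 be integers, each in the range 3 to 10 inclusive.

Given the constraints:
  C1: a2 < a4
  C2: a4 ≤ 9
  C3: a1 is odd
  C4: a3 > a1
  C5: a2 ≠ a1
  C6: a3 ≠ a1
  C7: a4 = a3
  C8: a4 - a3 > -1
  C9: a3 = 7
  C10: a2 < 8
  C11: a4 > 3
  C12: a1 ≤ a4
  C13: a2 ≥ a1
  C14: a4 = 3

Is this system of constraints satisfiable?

Unsatisfiable

Constraint 14 fixes a4 = 3 and constraint 9 fixes a3 = 7, but constraint 7 requires a4 = a3. Since 3 ≠ 7, contradiction.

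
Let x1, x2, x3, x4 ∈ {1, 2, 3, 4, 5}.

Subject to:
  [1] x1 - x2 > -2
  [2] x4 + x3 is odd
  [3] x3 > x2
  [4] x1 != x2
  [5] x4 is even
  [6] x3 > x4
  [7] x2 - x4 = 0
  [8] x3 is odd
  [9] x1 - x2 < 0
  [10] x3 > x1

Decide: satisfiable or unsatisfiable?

Satisfiable

One satisfying assignment is x1 = 3, x2 = 4, x3 = 5, x4 = 4.
For the less obvious constraints — constraint 1: x1 - x2 = -1; constraint 7: x2 - x4 = 0 — and the others hold by inspection.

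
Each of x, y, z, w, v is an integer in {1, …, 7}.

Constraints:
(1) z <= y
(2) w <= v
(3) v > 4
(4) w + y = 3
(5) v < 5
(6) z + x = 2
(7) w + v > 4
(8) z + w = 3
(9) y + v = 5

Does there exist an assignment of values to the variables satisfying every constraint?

From constraint 3: v ≥ 5. From constraint 5: v ≤ 4. But 4 < 5, so no value of v works.

Unsatisfiable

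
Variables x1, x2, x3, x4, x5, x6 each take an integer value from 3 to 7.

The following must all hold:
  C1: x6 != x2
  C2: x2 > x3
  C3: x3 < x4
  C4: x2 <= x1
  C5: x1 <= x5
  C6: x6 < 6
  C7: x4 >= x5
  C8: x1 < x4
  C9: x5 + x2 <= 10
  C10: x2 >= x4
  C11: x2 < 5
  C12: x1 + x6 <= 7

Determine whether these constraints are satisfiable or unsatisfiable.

Constraints 4, 8, and 10 give x2 ≤ x1, x1 < x4, x4 ≤ x2. Chaining: x2 ≤ x1 < x4 ≤ x2, which forces x2 < x2 — impossible.

Unsatisfiable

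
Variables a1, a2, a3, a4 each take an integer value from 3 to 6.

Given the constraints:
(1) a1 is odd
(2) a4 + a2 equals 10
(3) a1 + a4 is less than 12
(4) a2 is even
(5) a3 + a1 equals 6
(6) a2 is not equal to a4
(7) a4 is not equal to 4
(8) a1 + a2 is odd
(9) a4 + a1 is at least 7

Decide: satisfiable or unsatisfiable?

Satisfiable

One satisfying assignment is a1 = 3, a2 = 4, a3 = 3, a4 = 6.
For the less obvious constraints — constraint 2: a4 + a2 = 10; constraint 3: a1 + a4 = 9 — and the others hold by inspection.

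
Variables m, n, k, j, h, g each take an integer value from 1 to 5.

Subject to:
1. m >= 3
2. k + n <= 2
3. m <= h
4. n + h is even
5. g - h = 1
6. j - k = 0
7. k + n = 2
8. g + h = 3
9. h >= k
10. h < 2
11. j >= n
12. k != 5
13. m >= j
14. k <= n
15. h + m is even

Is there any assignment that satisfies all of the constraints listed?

Unsatisfiable

From constraints 1 and 3: h ≥ m and m ≥ 3, so h ≥ 3. From constraint 10: h ≤ 1. But 1 < 3, so no value of h works.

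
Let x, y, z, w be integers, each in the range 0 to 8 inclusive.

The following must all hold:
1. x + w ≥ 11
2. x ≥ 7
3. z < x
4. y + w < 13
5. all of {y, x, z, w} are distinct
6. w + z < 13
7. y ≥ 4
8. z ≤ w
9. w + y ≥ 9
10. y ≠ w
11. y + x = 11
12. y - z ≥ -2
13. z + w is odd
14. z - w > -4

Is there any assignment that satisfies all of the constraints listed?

One satisfying assignment is x = 7, y = 4, z = 5, w = 6.
For the less obvious constraints — constraint 1: x + w = 13; constraint 4: y + w = 10; constraint 6: w + z = 11 — and the others hold by inspection.

Satisfiable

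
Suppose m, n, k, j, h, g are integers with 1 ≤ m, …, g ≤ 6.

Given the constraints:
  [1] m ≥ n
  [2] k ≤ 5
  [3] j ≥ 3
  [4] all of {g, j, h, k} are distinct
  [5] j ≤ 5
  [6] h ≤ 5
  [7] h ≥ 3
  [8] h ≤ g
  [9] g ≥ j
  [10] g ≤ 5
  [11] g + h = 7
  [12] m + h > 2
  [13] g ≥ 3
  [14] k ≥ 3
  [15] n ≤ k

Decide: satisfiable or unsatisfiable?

Constraints 2, 3, 5, 6, 7, 10, 13, and 14 confine each of g, j, h, k to the 3 values {3, …, 5}.
Constraint 4 requires all 4 of them to be distinct, but only 3 values are available — impossible by the pigeonhole principle.

Unsatisfiable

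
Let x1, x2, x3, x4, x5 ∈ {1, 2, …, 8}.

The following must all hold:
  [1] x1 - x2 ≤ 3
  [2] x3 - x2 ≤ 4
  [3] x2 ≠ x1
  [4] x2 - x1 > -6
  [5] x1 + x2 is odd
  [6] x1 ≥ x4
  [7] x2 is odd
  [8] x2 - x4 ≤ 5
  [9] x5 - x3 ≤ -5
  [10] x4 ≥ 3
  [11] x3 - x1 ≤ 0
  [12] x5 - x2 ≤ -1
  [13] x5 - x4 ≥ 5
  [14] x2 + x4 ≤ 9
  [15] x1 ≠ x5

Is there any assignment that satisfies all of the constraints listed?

Constraints 1, 8, 9, 11, and 13 give x2 − x1 ≥ -3, x1 − x3 ≥ 0, x3 − x5 ≥ 5, x5 − x4 ≥ 5, x4 − x2 ≥ -5.
Adding all 5 inequalities: the left sides telescope to 0, and the right sides sum to (-3) + 0 + 5 + 5 + (-5) = 2. So 0 ≥ 2, which is false.

Unsatisfiable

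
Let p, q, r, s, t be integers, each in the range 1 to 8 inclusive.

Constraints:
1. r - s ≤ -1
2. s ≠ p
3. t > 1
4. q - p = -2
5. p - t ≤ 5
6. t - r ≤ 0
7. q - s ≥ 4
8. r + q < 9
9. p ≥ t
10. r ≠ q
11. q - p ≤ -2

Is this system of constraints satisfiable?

Unsatisfiable

Constraints 1, 5, 6, 7, and 11 give q − s ≥ 4, s − r ≥ 1, r − t ≥ 0, t − p ≥ -5, p − q ≥ 2.
Adding all 5 inequalities: the left sides telescope to 0, and the right sides sum to 4 + 1 + 0 + (-5) + 2 = 2. So 0 ≥ 2, which is false.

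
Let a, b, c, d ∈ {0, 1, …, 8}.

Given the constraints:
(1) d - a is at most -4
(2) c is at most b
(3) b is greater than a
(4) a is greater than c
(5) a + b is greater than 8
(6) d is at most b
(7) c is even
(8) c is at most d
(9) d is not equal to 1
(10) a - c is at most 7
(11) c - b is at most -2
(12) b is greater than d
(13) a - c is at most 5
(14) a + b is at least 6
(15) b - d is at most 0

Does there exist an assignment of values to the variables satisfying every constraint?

Unsatisfiable

Constraints 1, 11, 13, and 15 give a − d ≥ 4, d − b ≥ 0, b − c ≥ 2, c − a ≥ -5.
Adding all 4 inequalities: the left sides telescope to 0, and the right sides sum to 4 + 0 + 2 + (-5) = 1. So 0 ≥ 1, which is false.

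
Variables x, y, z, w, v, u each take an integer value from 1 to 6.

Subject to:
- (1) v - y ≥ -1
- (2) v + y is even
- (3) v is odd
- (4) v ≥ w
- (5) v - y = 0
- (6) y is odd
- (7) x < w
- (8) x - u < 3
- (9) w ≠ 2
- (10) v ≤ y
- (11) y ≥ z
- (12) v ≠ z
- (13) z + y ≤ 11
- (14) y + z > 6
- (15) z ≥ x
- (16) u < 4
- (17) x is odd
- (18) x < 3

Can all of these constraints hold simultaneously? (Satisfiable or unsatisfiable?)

One satisfying assignment is x = 1, y = 5, z = 4, w = 4, v = 5, u = 1.
For the less obvious constraints — constraint 1: v - y = 0; constraint 5: v - y = 0 — and the others hold by inspection.

Satisfiable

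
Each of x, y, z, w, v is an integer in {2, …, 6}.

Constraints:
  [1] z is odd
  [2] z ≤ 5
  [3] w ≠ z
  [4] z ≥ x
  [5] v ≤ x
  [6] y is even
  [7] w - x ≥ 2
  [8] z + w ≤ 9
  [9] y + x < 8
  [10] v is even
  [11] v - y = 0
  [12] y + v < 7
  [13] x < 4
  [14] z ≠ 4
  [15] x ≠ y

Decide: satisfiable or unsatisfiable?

Setting (x, y, z, w, v) = (3, 2, 3, 6, 2) satisfies everything: constraint 7: w - x = 3; constraint 8: z + w = 9, and the others follow.

Satisfiable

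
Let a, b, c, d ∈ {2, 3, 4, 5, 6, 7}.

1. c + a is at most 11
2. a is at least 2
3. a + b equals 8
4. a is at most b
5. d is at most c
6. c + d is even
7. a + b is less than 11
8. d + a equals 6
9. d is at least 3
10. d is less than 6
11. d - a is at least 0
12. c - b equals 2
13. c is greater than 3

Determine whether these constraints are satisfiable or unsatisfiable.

Try a = 3, b = 5, c = 7, d = 3.
Check constraint 1: c + a = 10; constraint 3: a + b = 8. The remaining constraints are straightforward to verify.

Satisfiable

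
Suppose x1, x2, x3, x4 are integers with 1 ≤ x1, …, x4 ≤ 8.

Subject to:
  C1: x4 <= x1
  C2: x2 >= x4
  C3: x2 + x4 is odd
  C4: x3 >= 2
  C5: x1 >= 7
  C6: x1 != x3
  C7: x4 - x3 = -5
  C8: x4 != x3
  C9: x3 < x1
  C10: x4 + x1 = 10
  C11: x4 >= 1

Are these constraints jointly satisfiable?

Take x1 = 8, x2 = 3, x3 = 7, x4 = 2. Then constraint 7: x4 - x3 = -5; constraint 10: x4 + x1 = 10, and every other listed constraint is also met.

Satisfiable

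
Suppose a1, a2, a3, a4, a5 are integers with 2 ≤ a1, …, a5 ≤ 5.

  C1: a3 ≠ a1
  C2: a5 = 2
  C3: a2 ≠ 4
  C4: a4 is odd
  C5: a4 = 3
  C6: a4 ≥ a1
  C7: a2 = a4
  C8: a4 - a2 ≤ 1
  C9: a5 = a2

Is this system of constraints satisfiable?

Constraint 2 fixes a5 = 2 and constraint 5 fixes a4 = 3. Constraints 7 and 9 give a5 = a2 = a4, so a5 = a4. But 2 ≠ 3 — contradiction.

Unsatisfiable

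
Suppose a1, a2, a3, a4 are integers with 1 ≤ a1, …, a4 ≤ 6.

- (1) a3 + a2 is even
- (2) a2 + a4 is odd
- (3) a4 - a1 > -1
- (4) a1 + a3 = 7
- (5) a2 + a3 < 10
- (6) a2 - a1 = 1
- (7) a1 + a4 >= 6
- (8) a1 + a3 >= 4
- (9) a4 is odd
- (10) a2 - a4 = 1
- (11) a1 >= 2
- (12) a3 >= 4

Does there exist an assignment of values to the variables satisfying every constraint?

Satisfiable

Try a1 = 3, a2 = 4, a3 = 4, a4 = 3.
Check constraint 3: a4 - a1 = 0; constraint 4: a1 + a3 = 7. The remaining constraints are straightforward to verify.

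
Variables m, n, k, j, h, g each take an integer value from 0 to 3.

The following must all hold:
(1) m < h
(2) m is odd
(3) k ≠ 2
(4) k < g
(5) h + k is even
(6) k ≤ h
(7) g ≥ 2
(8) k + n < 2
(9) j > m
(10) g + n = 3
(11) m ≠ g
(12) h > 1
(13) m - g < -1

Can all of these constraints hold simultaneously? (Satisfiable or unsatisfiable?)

Satisfiable

Setting (m, n, k, j, h, g) = (1, 0, 0, 2, 2, 3) satisfies everything: constraint 8: k + n = 0; constraint 10: g + n = 3, and the others follow.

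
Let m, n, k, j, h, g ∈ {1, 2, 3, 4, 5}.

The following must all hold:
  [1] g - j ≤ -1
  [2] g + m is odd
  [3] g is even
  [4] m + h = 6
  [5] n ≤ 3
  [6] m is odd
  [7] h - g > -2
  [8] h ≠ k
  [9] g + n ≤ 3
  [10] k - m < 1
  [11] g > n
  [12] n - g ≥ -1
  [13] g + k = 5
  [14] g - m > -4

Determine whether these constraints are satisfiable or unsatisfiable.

Satisfiable

One satisfying assignment is m = 5, n = 1, k = 3, j = 4, h = 1, g = 2.
For the less obvious constraints — constraint 1: g - j = -2; constraint 4: m + h = 6 — and the others hold by inspection.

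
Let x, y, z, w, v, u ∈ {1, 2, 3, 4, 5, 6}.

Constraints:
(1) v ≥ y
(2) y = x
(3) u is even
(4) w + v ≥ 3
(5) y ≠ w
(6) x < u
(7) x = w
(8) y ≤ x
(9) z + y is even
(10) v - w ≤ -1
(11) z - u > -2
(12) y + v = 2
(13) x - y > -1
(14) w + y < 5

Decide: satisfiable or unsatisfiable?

Unsatisfiable

From constraints 2 and 7, y = x = w, so y = w. But constraint 5 says y ≠ w. Contradiction.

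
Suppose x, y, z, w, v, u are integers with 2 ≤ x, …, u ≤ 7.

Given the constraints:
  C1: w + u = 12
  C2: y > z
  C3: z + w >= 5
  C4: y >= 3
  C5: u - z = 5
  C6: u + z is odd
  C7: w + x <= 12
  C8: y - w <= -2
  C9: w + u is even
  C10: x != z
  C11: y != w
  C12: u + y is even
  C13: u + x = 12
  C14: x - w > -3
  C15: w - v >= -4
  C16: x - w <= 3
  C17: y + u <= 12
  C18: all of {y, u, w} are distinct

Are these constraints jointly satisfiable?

Take x = 5, y = 3, z = 2, w = 5, v = 6, u = 7. Then constraint 1: w + u = 12; constraint 3: z + w = 7, and every other listed constraint is also met.

Satisfiable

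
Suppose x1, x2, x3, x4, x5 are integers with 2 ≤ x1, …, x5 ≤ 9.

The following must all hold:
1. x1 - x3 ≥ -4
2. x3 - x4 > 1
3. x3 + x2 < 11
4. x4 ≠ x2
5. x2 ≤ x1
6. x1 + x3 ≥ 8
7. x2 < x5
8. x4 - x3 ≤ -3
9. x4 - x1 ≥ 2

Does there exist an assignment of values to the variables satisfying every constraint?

Unsatisfiable

Constraints 1, 8, and 9 give x3 − x4 ≥ 3, x4 − x1 ≥ 2, x1 − x3 ≥ -4.
Adding all 3 inequalities: the left sides telescope to 0, and the right sides sum to 3 + 2 + (-4) = 1. So 0 ≥ 1, which is false.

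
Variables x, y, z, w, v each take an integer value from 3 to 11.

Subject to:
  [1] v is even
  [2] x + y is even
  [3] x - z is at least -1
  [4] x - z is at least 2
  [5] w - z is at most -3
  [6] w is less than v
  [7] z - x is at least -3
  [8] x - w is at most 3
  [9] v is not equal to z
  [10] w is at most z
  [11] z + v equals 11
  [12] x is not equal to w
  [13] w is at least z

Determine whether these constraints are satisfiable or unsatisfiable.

Constraints 4, 5, and 8 give w − x ≥ -3, x − z ≥ 2, z − w ≥ 3.
Adding all 3 inequalities: the left sides telescope to 0, and the right sides sum to (-3) + 2 + 3 = 2. So 0 ≥ 2, which is false.

Unsatisfiable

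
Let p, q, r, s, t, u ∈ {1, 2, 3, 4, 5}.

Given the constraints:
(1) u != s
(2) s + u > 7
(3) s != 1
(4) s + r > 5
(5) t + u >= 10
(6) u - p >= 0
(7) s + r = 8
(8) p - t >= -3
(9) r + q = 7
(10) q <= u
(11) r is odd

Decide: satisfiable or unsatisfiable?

Take p = 2, q = 2, r = 5, s = 3, t = 5, u = 5. Then constraint 2: s + u = 8; constraint 4: s + r = 8; constraint 5: t + u = 10, and every other listed constraint is also met.

Satisfiable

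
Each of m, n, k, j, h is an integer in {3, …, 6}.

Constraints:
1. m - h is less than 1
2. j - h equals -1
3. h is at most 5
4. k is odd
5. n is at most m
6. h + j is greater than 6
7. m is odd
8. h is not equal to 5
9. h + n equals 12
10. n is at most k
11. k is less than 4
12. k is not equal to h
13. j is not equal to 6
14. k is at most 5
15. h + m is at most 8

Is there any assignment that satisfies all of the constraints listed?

From constraint 3: h ≤ 5. From constraints 10 and 14: n ≤ k ≤ 5. Hence h + n ≤ 10. But constraint 9 requires h + n = 12, and 12 > 10. Contradiction.

Unsatisfiable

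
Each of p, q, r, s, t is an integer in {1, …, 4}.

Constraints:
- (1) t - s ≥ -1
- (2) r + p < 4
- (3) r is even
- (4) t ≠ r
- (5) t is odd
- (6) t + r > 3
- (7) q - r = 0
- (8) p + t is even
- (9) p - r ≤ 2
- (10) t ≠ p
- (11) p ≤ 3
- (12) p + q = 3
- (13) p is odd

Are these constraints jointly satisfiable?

Try p = 1, q = 2, r = 2, s = 3, t = 3.
Check constraint 1: t - s = 0; constraint 2: r + p = 3; constraint 6: t + r = 5. The remaining constraints are straightforward to verify.

Satisfiable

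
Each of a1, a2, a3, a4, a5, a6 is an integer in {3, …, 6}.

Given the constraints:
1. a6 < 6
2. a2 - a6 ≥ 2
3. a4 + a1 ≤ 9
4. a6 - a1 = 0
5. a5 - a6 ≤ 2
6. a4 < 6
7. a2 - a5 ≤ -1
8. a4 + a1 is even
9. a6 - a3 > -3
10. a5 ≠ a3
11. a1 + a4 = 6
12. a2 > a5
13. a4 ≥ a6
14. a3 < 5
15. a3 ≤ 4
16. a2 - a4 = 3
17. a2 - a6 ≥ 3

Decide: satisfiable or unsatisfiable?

Constraints 5, 7, and 17 give a6 − a5 ≥ -2, a5 − a2 ≥ 1, a2 − a6 ≥ 3.
Adding all 3 inequalities: the left sides telescope to 0, and the right sides sum to (-2) + 1 + 3 = 2. So 0 ≥ 2, which is false.

Unsatisfiable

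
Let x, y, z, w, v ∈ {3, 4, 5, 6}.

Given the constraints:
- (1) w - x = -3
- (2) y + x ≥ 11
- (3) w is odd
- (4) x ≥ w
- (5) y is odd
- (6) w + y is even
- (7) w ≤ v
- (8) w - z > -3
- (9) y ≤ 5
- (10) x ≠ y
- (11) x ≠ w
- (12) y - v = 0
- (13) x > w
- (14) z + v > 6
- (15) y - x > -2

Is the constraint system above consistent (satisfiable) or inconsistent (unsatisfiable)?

One satisfying assignment is x = 6, y = 5, z = 3, w = 3, v = 5.
For the less obvious constraints — constraint 1: w - x = -3; constraint 2: y + x = 11; constraint 8: w - z = 0 — and the others hold by inspection.

Satisfiable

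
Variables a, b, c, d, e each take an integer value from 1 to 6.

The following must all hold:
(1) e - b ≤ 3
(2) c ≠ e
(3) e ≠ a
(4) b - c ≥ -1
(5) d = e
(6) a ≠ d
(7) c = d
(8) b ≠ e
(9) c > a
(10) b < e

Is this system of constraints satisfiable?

From constraints 5 and 7, c = d = e, so c = e. But constraint 2 says c ≠ e. Contradiction.

Unsatisfiable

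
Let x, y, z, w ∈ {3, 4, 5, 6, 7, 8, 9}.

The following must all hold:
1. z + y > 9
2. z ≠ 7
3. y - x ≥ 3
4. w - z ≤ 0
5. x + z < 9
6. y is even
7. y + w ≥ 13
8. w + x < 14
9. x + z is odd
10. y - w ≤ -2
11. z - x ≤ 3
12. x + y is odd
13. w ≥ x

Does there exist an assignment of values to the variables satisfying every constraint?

Unsatisfiable

Constraints 3, 4, 10, and 11 give y − x ≥ 3, x − z ≥ -3, z − w ≥ 0, w − y ≥ 2.
Adding all 4 inequalities: the left sides telescope to 0, and the right sides sum to 3 + (-3) + 0 + 2 = 2. So 0 ≥ 2, which is false.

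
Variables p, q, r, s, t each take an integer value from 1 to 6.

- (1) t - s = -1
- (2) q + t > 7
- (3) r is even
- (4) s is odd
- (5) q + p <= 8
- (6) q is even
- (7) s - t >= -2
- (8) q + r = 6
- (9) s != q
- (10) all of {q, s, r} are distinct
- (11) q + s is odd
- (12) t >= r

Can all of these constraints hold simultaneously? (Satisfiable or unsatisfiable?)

Satisfiable

Try p = 1, q = 4, r = 2, s = 5, t = 4.
Check constraint 1: t - s = -1; constraint 2: q + t = 8. The remaining constraints are straightforward to verify.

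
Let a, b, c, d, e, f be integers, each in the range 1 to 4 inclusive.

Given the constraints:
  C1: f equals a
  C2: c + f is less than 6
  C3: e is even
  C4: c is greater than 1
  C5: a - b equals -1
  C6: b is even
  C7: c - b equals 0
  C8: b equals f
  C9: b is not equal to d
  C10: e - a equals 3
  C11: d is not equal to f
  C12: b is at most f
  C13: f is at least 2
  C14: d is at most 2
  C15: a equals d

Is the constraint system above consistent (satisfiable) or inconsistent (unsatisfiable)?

Unsatisfiable

From constraints 1, 8, and 15, b = f = a = d, so b = d. But constraint 9 says b ≠ d. Contradiction.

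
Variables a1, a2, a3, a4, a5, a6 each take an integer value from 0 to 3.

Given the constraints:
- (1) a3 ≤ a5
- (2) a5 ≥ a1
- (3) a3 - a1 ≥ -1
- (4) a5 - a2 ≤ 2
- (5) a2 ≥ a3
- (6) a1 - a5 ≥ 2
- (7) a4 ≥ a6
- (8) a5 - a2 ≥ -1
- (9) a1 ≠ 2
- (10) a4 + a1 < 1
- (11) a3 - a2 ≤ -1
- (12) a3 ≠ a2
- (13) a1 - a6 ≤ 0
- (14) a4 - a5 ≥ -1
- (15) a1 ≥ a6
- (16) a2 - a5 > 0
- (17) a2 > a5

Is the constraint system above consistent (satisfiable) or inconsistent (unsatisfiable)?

Unsatisfiable

Constraints 3, 6, 8, and 11 give a5 − a2 ≥ -1, a2 − a3 ≥ 1, a3 − a1 ≥ -1, a1 − a5 ≥ 2.
Adding all 4 inequalities: the left sides telescope to 0, and the right sides sum to (-1) + 1 + (-1) + 2 = 1. So 0 ≥ 1, which is false.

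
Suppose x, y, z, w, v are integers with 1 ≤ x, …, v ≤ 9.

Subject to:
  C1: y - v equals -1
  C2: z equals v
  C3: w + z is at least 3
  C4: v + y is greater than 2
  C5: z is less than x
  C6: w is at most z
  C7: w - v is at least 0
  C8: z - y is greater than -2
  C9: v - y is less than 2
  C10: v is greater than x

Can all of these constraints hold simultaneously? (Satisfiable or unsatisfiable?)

Constraints 5, 6, 7, and 10 give v ≤ w, w ≤ z, z < x, x < v. Chaining: v ≤ w ≤ z < x < v, which forces v < v — impossible.

Unsatisfiable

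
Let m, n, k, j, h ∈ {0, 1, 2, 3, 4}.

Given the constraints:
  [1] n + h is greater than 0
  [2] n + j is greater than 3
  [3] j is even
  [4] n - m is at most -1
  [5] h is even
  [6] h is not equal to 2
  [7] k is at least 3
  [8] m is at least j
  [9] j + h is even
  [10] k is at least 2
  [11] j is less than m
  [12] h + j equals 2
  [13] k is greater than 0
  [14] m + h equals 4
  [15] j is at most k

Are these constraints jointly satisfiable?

Satisfiable

One satisfying assignment is m = 4, n = 3, k = 3, j = 2, h = 0.
For the less obvious constraints — constraint 1: n + h = 3; constraint 2: n + j = 5 — and the others hold by inspection.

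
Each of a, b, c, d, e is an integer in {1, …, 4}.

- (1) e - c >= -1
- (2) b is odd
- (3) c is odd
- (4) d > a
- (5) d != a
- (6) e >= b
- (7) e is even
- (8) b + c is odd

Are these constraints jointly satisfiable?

Constraint 2 makes b odd and constraint 3 makes c odd, so b + c must be even. Constraint 8 says b + c is odd — contradiction.

Unsatisfiable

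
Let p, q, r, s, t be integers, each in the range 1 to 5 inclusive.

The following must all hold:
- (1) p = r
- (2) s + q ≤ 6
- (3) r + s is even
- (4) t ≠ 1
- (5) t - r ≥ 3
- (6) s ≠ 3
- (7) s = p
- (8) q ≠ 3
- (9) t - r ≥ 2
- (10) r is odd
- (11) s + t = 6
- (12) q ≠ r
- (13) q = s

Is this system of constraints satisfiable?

Unsatisfiable

From constraints 1, 7, and 13, q = s = p = r, so q = r. But constraint 12 says q ≠ r. Contradiction.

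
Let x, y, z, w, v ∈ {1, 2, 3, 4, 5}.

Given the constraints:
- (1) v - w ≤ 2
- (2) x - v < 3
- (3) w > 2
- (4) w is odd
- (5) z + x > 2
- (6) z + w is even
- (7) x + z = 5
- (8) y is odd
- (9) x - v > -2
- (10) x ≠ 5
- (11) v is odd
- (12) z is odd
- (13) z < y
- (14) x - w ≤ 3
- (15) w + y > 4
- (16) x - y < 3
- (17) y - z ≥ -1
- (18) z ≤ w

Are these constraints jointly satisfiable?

Satisfiable

One satisfying assignment is x = 4, y = 3, z = 1, w = 3, v = 3.
For the less obvious constraints — constraint 1: v - w = 0; constraint 2: x - v = 1 — and the others hold by inspection.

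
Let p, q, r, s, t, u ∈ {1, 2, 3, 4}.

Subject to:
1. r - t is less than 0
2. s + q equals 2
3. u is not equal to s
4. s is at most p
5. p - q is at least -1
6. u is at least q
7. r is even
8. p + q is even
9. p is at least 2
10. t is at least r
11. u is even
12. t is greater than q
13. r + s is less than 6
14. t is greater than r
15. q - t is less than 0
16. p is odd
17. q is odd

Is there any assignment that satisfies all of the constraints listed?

Satisfiable

Try p = 3, q = 1, r = 2, s = 1, t = 3, u = 4.
Check constraint 1: r - t = -1; constraint 2: s + q = 2. The remaining constraints are straightforward to verify.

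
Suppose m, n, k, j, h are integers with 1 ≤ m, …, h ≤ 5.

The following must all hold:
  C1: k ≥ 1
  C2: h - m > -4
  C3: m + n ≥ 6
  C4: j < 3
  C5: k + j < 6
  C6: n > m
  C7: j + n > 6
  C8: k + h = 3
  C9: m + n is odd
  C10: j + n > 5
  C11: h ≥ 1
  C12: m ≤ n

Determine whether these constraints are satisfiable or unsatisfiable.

Satisfiable

One satisfying assignment is m = 2, n = 5, k = 2, j = 2, h = 1.
For the less obvious constraints — constraint 2: h - m = -1; constraint 3: m + n = 7; constraint 5: k + j = 4 — and the others hold by inspection.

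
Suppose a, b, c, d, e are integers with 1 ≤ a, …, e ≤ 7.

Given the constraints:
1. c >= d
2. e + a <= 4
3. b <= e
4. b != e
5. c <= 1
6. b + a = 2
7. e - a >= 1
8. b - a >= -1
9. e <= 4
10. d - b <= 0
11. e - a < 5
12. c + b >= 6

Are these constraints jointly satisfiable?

From constraint 5: c ≤ 1. From constraints 3 and 9: b ≤ e ≤ 4. Hence c + b ≤ 5. But constraint 12 requires c + b ≥ 6, and 6 > 5. Contradiction.

Unsatisfiable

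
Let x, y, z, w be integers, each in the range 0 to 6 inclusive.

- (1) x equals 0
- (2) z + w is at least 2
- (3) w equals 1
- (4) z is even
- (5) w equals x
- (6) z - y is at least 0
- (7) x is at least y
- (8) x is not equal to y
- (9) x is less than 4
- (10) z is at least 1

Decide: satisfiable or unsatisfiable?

Constraint 3 fixes w = 1 and constraint 1 fixes x = 0, but constraint 5 requires w = x. Since 1 ≠ 0, contradiction.

Unsatisfiable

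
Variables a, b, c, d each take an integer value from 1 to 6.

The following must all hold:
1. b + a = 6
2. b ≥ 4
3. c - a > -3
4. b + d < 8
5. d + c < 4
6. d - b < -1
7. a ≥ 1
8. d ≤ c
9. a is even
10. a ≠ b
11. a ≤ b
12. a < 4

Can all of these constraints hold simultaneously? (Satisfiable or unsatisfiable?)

Satisfiable

Take a = 2, b = 4, c = 2, d = 1. Then constraint 1: b + a = 6; constraint 3: c - a = 0, and every other listed constraint is also met.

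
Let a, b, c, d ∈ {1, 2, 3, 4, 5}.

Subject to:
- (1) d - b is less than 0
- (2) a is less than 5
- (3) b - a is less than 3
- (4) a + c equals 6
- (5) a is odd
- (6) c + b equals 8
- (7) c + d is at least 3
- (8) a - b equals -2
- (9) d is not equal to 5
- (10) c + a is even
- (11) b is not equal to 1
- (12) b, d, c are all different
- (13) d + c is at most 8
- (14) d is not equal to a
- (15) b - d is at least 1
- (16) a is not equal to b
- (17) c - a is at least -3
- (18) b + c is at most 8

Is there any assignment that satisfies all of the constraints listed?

Take a = 3, b = 5, c = 3, d = 2. Then constraint 1: d - b = -3; constraint 3: b - a = 2; constraint 4: a + c = 6, and every other listed constraint is also met.

Satisfiable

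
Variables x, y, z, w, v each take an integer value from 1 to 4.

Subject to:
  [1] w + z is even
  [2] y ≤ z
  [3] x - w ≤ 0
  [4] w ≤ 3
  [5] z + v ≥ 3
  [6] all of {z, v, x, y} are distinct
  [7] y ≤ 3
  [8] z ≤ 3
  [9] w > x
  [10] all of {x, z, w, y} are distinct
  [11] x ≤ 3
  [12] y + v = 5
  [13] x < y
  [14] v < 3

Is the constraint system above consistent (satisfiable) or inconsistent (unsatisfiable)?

Unsatisfiable

Constraints 4, 7, 8, and 11 confine each of x, z, w, y to the 3 values {1, …, 3} (the domain already gives each ≥ 1).
Constraint 10 requires all 4 of them to be distinct, but only 3 values are available — impossible by the pigeonhole principle.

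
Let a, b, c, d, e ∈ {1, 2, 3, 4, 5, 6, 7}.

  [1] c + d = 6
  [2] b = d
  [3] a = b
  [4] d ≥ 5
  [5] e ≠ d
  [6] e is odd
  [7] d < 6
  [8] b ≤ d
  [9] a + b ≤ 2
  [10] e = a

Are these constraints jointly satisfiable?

From constraints 2, 3, and 10, e = a = b = d, so e = d. But constraint 5 says e ≠ d. Contradiction.

Unsatisfiable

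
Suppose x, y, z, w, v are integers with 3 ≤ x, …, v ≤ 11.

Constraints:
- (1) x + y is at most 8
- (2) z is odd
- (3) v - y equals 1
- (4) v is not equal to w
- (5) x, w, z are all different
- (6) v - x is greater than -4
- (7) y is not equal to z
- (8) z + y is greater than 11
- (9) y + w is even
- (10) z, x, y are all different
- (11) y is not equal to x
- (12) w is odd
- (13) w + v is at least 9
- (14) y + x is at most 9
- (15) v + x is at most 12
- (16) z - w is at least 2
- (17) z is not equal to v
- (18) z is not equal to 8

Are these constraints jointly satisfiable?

Try x = 5, y = 3, z = 11, w = 7, v = 4.
Check constraint 1: x + y = 8; constraint 3: v - y = 1. The remaining constraints are straightforward to verify.

Satisfiable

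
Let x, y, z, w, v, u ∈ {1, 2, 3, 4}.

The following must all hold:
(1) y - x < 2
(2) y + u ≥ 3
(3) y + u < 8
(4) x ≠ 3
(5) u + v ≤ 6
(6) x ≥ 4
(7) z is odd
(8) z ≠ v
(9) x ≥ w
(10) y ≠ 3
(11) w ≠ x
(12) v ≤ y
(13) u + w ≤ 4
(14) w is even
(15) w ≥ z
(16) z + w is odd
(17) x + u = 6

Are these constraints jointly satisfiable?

One satisfying assignment is x = 4, y = 4, z = 1, w = 2, v = 4, u = 2.
For the less obvious constraints — constraint 1: y - x = 0; constraint 2: y + u = 6 — and the others hold by inspection.

Satisfiable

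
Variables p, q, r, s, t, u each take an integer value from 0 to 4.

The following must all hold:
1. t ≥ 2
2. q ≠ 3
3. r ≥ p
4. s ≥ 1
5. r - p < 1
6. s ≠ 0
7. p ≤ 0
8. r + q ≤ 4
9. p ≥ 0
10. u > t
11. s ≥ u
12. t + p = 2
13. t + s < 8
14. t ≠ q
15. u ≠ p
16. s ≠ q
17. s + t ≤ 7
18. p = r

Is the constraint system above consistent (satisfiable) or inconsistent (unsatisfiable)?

Take p = 0, q = 1, r = 0, s = 3, t = 2, u = 3. Then constraint 5: r - p = 0; constraint 8: r + q = 1; constraint 12: t + p = 2, and every other listed constraint is also met.

Satisfiable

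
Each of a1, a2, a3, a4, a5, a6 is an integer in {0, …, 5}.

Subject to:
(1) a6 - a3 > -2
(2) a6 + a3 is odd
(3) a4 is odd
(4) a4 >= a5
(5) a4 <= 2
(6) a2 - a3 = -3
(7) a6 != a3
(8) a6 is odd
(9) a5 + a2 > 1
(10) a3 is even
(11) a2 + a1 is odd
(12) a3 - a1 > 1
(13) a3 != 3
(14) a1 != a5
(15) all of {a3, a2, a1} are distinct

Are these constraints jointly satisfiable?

The assignment a1 = 2, a2 = 1, a3 = 4, a4 = 1, a5 = 1, a6 = 5 works:
  constraint 1 holds since a6 - a3 = 1.
  constraint 6 holds since a2 - a3 = -3.
  constraint 9 holds since a5 + a2 = 2.
The rest check out directly.

Satisfiable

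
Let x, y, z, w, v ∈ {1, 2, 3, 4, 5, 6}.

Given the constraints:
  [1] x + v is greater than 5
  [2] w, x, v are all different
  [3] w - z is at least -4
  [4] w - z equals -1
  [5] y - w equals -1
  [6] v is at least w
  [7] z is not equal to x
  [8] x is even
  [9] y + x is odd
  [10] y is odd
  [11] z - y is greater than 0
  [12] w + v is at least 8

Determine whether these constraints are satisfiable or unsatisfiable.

Take x = 2, y = 3, z = 5, w = 4, v = 5. Then constraint 1: x + v = 7; constraint 3: w - z = -1; constraint 4: w - z = -1, and every other listed constraint is also met.

Satisfiable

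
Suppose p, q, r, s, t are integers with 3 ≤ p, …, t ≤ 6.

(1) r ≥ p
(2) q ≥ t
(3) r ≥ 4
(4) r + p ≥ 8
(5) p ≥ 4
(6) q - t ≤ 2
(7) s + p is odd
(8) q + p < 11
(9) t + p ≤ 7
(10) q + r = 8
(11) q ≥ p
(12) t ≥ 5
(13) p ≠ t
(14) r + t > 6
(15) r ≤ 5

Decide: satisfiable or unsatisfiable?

Unsatisfiable

From constraints 2 and 12: q ≥ t ≥ 5. From constraints 1 and 5: r ≥ p ≥ 4. Hence q + r ≥ 9. But constraint 10 requires q + r = 8, and 8 < 9. Contradiction.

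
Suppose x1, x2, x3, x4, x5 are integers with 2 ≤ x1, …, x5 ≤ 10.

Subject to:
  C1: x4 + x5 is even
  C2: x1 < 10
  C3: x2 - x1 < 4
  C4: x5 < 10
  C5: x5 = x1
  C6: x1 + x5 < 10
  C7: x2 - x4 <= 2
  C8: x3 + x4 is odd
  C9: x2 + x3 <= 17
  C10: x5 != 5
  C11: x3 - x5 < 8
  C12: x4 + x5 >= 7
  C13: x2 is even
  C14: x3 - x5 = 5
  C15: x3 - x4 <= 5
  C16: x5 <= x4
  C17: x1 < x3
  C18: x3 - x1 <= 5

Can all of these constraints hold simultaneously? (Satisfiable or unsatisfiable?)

Satisfiable

The assignment x1 = 4, x2 = 6, x3 = 9, x4 = 4, x5 = 4 works:
  constraint 3 holds since x2 - x1 = 2.
  constraint 6 holds since x1 + x5 = 8.
The rest check out directly.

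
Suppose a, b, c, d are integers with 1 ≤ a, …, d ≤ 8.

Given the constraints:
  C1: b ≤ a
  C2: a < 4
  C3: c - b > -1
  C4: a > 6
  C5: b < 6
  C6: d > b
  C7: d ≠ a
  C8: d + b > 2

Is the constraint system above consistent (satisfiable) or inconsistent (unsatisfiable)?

Unsatisfiable

From constraint 4: a ≥ 7. From constraint 2: a ≤ 3. But 3 < 7, so no value of a works.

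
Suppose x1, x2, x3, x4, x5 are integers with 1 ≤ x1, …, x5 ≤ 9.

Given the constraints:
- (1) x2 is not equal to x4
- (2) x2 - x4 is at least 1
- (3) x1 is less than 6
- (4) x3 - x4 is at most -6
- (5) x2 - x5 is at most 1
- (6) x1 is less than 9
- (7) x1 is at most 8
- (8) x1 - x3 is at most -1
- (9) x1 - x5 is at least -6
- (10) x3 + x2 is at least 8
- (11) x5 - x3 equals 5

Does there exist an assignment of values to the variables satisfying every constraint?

Constraints 2, 4, 5, 8, and 9 give x4 − x3 ≥ 6, x3 − x1 ≥ 1, x1 − x5 ≥ -6, x5 − x2 ≥ -1, x2 − x4 ≥ 1.
Adding all 5 inequalities: the left sides telescope to 0, and the right sides sum to 6 + 1 + (-6) + (-1) + 1 = 1. So 0 ≥ 1, which is false.

Unsatisfiable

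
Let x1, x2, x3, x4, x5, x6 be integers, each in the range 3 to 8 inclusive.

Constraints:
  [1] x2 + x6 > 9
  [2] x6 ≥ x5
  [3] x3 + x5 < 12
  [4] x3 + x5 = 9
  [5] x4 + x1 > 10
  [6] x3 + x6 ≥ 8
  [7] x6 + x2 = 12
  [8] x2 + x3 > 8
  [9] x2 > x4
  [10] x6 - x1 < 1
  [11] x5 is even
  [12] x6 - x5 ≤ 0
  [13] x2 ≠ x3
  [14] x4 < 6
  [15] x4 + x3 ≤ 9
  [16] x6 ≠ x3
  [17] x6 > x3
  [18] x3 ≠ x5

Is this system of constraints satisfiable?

Setting (x1, x2, x3, x4, x5, x6) = (8, 6, 3, 3, 6, 6) satisfies everything: constraint 1: x2 + x6 = 12; constraint 3: x3 + x5 = 9; constraint 4: x3 + x5 = 9, and the others follow.

Satisfiable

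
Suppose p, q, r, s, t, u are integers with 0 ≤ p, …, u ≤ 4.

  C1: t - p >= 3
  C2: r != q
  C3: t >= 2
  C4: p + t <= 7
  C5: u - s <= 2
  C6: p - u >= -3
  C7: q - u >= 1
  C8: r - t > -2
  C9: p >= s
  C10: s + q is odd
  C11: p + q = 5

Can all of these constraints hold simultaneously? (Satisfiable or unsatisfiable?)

Try p = 1, q = 4, r = 3, s = 1, t = 4, u = 3.
Check constraint 1: t - p = 3; constraint 4: p + t = 5; constraint 5: u - s = 2. The remaining constraints are straightforward to verify.

Satisfiable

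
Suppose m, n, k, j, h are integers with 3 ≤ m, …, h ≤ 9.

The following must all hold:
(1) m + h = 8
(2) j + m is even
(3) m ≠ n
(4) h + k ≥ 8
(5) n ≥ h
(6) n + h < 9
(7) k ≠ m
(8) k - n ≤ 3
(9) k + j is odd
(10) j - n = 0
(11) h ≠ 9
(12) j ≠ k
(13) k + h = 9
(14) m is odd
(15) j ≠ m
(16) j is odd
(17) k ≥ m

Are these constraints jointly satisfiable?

Satisfiable

One satisfying assignment is m = 5, n = 3, k = 6, j = 3, h = 3.
For the less obvious constraints — constraint 1: m + h = 8; constraint 4: h + k = 9 — and the others hold by inspection.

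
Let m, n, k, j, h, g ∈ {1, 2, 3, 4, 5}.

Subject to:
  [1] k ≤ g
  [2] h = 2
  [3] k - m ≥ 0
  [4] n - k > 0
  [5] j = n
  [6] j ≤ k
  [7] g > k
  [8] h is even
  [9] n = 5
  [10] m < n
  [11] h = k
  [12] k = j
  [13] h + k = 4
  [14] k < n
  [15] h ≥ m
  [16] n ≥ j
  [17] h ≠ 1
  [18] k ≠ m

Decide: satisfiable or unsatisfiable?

Unsatisfiable

Constraint 2 fixes h = 2 and constraint 9 fixes n = 5. Constraints 5, 11, and 12 give h = k = j = n, so h = n. But 2 ≠ 5 — contradiction.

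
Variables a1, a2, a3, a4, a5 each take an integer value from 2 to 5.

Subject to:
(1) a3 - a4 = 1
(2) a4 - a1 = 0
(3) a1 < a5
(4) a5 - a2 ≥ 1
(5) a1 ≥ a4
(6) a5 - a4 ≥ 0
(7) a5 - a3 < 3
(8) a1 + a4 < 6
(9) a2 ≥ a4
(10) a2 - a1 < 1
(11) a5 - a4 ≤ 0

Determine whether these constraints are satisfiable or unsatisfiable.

Unsatisfiable

Constraints 3, 5, and 11 give a1 < a5, a5 ≤ a4, a4 ≤ a1. Chaining: a1 < a5 ≤ a4 ≤ a1, which forces a1 < a1 — impossible.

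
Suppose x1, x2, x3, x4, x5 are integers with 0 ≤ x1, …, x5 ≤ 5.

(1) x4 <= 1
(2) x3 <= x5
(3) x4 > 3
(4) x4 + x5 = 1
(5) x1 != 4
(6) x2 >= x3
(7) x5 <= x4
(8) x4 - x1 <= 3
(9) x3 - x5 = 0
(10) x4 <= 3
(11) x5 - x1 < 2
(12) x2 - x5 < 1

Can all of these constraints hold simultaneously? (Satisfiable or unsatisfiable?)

Unsatisfiable

From constraint 3: x4 ≥ 4. From constraint 1: x4 ≤ 1. But 1 < 4, so no value of x4 works.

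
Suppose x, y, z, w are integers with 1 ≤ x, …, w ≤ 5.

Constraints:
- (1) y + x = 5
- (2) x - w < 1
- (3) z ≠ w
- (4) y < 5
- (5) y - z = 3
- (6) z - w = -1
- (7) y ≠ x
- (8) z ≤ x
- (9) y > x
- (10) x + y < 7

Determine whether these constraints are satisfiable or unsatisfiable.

Satisfiable

The assignment x = 1, y = 4, z = 1, w = 2 works:
  constraint 1 holds since y + x = 5.
  constraint 2 holds since x - w = -1.
The rest check out directly.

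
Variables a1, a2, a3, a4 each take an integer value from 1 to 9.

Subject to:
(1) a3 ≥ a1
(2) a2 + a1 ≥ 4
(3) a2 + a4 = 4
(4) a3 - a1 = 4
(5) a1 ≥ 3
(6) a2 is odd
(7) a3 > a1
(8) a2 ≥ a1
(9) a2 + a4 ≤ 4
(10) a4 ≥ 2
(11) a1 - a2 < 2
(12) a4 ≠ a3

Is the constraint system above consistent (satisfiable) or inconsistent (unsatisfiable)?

Unsatisfiable

From constraints 5 and 8: a2 ≥ a1 ≥ 3. From constraint 10: a4 ≥ 2. Hence a2 + a4 ≥ 5. But constraint 9 requires a2 + a4 ≤ 4, and 4 < 5. Contradiction.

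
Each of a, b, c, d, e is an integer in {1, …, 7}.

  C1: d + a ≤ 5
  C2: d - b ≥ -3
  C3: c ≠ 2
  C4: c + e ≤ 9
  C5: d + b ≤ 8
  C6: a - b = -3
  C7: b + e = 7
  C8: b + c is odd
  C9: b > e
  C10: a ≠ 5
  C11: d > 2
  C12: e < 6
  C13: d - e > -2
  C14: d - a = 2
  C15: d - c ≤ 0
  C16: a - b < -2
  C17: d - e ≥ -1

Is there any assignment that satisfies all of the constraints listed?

The assignment a = 1, b = 4, c = 5, d = 3, e = 3 works:
  constraint 1 holds since d + a = 4.
  constraint 2 holds since d - b = -1.
  constraint 4 holds since c + e = 8.
The rest check out directly.

Satisfiable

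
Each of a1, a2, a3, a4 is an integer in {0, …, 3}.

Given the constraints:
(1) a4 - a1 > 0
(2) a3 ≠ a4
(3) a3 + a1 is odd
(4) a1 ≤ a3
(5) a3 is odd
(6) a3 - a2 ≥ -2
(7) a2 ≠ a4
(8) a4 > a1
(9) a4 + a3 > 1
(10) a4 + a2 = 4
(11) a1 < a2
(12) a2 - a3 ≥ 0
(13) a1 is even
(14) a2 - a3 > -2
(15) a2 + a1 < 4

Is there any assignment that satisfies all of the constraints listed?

Satisfiable

One satisfying assignment is a1 = 0, a2 = 3, a3 = 3, a4 = 1.
For the less obvious constraints — constraint 1: a4 - a1 = 1; constraint 6: a3 - a2 = 0; constraint 9: a4 + a3 = 4 — and the others hold by inspection.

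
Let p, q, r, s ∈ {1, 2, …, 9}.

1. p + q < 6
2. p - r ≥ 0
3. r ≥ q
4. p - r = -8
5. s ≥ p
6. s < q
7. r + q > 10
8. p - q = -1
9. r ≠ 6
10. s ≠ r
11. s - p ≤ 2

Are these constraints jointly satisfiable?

Unsatisfiable

Constraints 2, 3, 5, and 6 give p ≤ s, s < q, q ≤ r, r ≤ p. Chaining: p ≤ s < q ≤ r ≤ p, which forces p < p — impossible.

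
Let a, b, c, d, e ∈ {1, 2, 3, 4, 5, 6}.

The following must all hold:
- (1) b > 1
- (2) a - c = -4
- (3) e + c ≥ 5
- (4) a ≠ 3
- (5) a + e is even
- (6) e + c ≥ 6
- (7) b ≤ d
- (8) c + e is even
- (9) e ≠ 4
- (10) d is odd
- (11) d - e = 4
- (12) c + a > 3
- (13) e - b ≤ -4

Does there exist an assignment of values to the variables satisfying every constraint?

Satisfiable

Setting (a, b, c, d, e) = (1, 5, 5, 5, 1) satisfies everything: constraint 2: a - c = -4; constraint 3: e + c = 6; constraint 6: e + c = 6, and the others follow.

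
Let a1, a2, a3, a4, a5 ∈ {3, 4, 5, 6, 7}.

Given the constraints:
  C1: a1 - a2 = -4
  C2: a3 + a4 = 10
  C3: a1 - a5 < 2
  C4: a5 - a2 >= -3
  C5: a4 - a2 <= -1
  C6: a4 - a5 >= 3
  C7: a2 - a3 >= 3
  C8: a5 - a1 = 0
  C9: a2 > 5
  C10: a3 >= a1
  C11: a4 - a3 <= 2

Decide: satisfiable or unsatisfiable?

Constraints 4, 6, 7, and 11 give a3 − a4 ≥ -2, a4 − a5 ≥ 3, a5 − a2 ≥ -3, a2 − a3 ≥ 3.
Adding all 4 inequalities: the left sides telescope to 0, and the right sides sum to (-2) + 3 + (-3) + 3 = 1. So 0 ≥ 1, which is false.

Unsatisfiable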